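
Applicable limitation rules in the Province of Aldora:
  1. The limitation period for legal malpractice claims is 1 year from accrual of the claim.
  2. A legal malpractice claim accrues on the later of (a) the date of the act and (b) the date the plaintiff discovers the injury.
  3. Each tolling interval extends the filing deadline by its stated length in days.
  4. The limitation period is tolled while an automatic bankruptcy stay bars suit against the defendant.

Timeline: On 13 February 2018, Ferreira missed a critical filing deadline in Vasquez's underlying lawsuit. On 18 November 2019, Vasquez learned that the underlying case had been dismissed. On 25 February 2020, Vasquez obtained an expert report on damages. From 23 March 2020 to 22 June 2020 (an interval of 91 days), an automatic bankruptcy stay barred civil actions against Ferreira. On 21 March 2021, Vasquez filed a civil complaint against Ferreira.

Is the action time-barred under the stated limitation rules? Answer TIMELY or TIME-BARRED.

Taking the later of the act (13 February 2018) and discovery (18 November 2019), the claim accrued on 18 November 2019.
Adding the 1 year base period to 18 November 2019 gives a deadline of 18 November 2020, before any tolling.
The period was tolled for 91 days by the automatic bankruptcy stay (23 March 2020 to 22 June 2020), pushing the deadline to 17 February 2021.
The other events in the timeline have no effect on the limitation period under the stated rules.
The 21 March 2021 filing falls after the 17 February 2021 deadline; the claim is time-barred.

TIME-BARRED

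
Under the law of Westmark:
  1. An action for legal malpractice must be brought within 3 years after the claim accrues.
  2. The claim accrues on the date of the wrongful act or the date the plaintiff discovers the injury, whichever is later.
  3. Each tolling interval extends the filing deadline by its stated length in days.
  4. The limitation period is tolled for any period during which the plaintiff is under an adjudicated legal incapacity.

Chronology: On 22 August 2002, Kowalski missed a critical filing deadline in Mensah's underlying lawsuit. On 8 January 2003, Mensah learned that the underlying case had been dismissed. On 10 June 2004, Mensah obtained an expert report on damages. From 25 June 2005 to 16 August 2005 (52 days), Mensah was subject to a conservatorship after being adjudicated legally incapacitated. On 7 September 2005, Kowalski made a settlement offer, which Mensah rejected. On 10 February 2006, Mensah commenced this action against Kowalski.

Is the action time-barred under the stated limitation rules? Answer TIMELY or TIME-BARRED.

The claim accrued on 8 January 2003 — the later of the 22 August 2002 act and the 8 January 2003 discovery.
3 years from 8 January 2003 is 8 January 2006.
Because the plaintiff's legal incapacity ran from 25 June 2005 to 16 August 2005, the deadline is extended by 52 days to 1 March 2006.
Nothing else in the chronology tolls or restarts the period.
Filing on 10 February 2006 beat the 1 March 2006 deadline — the action is timely.

TIMELY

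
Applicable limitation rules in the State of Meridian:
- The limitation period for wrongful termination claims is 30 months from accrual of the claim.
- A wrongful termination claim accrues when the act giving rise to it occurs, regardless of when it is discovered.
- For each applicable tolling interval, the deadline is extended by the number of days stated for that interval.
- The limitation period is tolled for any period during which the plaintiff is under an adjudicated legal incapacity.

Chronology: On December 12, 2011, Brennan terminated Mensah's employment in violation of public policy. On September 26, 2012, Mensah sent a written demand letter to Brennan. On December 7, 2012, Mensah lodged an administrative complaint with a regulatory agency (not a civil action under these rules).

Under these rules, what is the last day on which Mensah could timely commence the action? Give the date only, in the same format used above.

The claim accrued on December 12, 2011, the date of the act.
30 months from December 12, 2011 is June 12, 2014.
None of the other events listed affects the running of the period under the stated rules.

June 12, 2014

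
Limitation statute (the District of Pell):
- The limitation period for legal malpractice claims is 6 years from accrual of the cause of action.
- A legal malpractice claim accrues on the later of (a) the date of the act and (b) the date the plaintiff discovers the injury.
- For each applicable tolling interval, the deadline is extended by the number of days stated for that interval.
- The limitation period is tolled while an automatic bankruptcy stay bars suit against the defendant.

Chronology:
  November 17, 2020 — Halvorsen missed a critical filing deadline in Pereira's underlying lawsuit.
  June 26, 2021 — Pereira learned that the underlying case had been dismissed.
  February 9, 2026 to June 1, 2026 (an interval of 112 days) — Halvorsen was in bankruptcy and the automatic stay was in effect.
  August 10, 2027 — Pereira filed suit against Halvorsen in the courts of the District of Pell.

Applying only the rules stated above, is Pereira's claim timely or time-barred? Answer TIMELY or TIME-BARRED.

TIMELY

Taking the later of the act (November 17, 2020) and discovery (June 26, 2021), the claim accrued on June 26, 2021.
6 years from June 26, 2021 is June 26, 2027.
The automatic bankruptcy stay from February 9, 2026 to June 1, 2026 tolled the period for 112 days, extending the deadline to October 16, 2027.
The August 10, 2027 filing precedes the October 16, 2027 deadline; the claim is timely.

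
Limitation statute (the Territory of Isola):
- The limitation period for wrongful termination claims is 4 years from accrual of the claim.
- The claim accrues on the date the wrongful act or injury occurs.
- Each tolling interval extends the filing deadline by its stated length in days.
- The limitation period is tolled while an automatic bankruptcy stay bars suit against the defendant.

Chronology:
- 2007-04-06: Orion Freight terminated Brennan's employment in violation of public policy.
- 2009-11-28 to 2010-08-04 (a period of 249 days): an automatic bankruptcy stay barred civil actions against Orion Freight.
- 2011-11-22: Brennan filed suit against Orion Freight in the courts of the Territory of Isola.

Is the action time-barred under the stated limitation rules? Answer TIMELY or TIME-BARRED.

TIMELY

The limitation period began to run on 2007-04-06.
4 years from 2007-04-06 is 2011-04-06.
Because the automatic bankruptcy stay ran from 2009-11-28 to 2010-08-04, the deadline is extended by 249 days to 2011-12-11.
Brennan filed on 2011-11-22, before the 2011-12-11 deadline, so the action is timely.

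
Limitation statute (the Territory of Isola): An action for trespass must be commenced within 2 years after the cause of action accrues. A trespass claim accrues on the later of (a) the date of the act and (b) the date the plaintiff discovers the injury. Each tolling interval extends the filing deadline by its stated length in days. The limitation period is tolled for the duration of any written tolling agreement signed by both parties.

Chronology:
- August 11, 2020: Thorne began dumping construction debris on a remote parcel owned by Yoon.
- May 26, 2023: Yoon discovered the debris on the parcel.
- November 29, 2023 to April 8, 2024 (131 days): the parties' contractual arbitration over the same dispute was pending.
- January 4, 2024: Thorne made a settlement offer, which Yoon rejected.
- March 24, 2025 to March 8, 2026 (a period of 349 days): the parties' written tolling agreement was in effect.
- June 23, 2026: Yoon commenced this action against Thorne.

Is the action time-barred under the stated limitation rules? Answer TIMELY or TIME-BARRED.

The claim accrued on May 26, 2023 — the later of the August 11, 2020 act and the May 26, 2023 discovery.
Adding the 2 years base period to May 26, 2023 gives a deadline of May 26, 2025, before any tolling.
The written tolling agreement from March 24, 2025 to March 8, 2026 tolled the period for 349 days, extending the deadline to May 10, 2026.
Although a pending arbitration ran from November 29, 2023 to April 8, 2024, the stated rules do not make that a tolling event, so it is disregarded.
The other events in the timeline have no effect on the limitation period under the stated rules.
Yoon filed on June 23, 2026, after the May 10, 2026 deadline, so the action is time-barred.

TIME-BARRED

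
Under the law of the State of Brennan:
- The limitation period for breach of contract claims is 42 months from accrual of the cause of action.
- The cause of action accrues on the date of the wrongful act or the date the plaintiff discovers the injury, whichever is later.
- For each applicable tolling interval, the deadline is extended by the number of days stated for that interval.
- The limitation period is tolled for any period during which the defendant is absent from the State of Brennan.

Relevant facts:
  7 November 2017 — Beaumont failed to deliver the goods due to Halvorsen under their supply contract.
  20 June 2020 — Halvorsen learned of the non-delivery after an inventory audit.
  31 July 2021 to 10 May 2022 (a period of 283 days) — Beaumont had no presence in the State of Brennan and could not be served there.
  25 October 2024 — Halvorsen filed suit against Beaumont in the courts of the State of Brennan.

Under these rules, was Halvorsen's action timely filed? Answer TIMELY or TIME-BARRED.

TIME-BARRED

The claim accrued on 20 June 2020 — the later of the 7 November 2017 act and the 20 June 2020 discovery.
42 months from 20 June 2020 is 20 December 2023.
Because the defendant's absence from the jurisdiction ran from 31 July 2021 to 10 May 2022, the deadline is extended by 283 days to 28 September 2024.
The 25 October 2024 filing falls after the 28 September 2024 deadline; the claim is time-barred.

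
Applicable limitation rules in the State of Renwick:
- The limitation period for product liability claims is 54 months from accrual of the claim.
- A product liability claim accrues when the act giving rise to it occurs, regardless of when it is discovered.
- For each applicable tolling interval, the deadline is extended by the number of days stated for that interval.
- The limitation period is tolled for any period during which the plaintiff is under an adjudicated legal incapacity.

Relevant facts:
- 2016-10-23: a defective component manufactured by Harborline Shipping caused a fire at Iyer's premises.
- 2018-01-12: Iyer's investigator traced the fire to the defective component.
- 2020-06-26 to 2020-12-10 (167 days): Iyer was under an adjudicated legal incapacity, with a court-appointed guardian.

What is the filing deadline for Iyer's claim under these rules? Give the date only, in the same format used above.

Accrual is governed by the date of the act, so the period began to run on 2016-10-23; the later discovery on 2018-01-12 is irrelevant under the stated rule.
The untolled deadline — 54 months after 2016-10-23 — is 2021-04-23.
The plaintiff's legal incapacity from 2020-06-26 to 2020-12-10 tolled the period for 167 days, extending the deadline to 2021-10-07.

2021-10-07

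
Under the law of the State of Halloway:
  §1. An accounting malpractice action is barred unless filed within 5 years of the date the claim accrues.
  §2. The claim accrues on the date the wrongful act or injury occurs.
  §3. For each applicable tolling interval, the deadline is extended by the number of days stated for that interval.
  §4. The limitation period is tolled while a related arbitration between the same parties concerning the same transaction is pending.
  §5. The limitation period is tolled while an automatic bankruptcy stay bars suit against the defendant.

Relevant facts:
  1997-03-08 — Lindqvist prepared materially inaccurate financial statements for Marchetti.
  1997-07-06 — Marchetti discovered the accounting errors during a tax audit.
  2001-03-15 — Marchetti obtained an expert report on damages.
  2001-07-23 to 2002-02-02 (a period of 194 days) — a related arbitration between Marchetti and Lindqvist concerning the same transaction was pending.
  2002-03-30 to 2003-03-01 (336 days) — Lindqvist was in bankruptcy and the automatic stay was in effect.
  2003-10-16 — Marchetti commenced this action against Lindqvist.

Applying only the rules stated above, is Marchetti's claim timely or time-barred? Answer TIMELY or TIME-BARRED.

TIME-BARRED

Accrual is governed by the date of the act, so the period began to run on 1997-03-08; the later discovery on 1997-07-06 is irrelevant under the stated rule.
Adding the 5 years base period to 1997-03-08 gives a deadline of 2002-03-08, before any tolling.
The period was tolled for 194 days by the pending related arbitration (2001-07-23 to 2002-02-02), pushing the deadline to 2002-09-18.
The period was tolled for 336 days by the automatic bankruptcy stay (2002-03-30 to 2003-03-01), pushing the deadline to 2003-08-20.
The other events in the timeline have no effect on the limitation period under the stated rules.
Filing on 2003-10-16 missed the 2003-08-20 deadline — the action is time-barred.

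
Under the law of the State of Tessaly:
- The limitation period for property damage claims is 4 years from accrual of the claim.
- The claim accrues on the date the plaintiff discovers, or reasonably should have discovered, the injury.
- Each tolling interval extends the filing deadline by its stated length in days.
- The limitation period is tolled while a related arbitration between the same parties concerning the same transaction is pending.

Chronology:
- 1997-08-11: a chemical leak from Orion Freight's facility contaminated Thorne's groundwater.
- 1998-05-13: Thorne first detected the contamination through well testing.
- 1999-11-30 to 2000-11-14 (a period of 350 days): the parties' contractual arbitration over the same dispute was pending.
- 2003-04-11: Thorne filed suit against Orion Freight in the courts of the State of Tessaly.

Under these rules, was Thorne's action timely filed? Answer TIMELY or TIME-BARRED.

TIMELY

The claim did not accrue until Thorne discovered the injury on 1998-05-13; the 1997-08-11 act date does not start the clock under the stated rule.
4 years from 1998-05-13 is 2002-05-13.
The pending related arbitration from 1999-11-30 to 2000-11-14 tolled the period for 350 days, extending the deadline to 2003-04-28.
Filing on 2003-04-11 beat the 2003-04-28 deadline — the action is timely.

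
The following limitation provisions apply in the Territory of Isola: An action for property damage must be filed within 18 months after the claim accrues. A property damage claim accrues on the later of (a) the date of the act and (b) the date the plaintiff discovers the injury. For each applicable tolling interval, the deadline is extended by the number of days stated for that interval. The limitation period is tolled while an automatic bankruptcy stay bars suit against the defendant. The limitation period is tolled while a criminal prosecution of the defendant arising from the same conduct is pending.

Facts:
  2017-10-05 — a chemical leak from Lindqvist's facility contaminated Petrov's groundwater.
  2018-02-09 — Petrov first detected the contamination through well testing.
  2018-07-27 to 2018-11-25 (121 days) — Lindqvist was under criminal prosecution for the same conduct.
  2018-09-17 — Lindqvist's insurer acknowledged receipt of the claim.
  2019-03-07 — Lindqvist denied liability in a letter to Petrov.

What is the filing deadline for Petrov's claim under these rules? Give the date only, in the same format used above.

2019-12-08

The claim accrued on 2018-02-09 — the later of the 2017-10-05 act and the 2018-02-09 discovery.
Adding the 18 months base period to 2018-02-09 gives a deadline of 2019-08-09, before any tolling.
Because the pending criminal prosecution ran from 2018-07-27 to 2018-11-25, the deadline is extended by 121 days to 2019-12-08.
None of the other events listed affects the running of the period under the stated rules.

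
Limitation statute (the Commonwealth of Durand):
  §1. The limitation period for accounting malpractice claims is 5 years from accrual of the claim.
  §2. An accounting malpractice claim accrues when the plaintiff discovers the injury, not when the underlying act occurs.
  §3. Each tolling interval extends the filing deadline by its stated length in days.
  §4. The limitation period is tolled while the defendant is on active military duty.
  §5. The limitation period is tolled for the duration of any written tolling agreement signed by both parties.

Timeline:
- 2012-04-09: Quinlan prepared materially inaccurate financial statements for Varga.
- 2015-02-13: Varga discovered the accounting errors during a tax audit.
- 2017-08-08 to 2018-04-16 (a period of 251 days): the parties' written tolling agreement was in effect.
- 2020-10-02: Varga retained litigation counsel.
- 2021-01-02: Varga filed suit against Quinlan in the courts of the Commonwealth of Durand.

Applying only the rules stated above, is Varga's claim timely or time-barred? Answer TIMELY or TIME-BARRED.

The claim did not accrue until Varga discovered the injury on 2015-02-13; the 2012-04-09 act date does not start the clock under the stated rule.
5 years from 2015-02-13 is 2020-02-13.
The written tolling agreement from 2017-08-08 to 2018-04-16 tolled the period for 251 days, extending the deadline to 2020-10-21.
Nothing else in the chronology tolls or restarts the period.
Filing on 2021-01-02 missed the 2020-10-21 deadline — the action is time-barred.

TIME-BARRED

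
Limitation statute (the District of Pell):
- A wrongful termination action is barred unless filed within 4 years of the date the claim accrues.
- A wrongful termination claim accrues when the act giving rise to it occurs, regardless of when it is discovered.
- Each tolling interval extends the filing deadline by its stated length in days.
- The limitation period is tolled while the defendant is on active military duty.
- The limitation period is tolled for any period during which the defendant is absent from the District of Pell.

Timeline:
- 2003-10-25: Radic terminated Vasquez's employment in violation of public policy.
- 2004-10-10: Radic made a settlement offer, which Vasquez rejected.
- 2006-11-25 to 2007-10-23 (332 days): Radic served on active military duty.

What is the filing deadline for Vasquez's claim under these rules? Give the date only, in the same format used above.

2008-09-21

The limitation period began to run on 2003-10-25.
4 years from 2003-10-25 is 2007-10-25.
The period was tolled for 332 days by the defendant's active military service (2006-11-25 to 2007-10-23), pushing the deadline to 2008-09-21.
None of the other events listed affects the running of the period under the stated rules.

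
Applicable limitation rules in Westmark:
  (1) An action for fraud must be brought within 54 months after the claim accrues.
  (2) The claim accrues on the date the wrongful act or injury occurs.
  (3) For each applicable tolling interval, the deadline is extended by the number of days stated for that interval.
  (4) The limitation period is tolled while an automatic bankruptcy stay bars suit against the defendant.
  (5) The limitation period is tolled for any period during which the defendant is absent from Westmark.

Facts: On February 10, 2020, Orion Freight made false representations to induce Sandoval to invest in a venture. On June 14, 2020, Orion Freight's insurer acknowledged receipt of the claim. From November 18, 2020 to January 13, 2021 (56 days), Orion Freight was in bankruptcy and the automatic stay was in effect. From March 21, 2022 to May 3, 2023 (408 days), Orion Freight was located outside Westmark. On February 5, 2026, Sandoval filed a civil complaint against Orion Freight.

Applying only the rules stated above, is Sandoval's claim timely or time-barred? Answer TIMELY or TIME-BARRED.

The limitation period began to run on February 10, 2020.
Adding the 54 months base period to February 10, 2020 gives a deadline of August 10, 2024, before any tolling.
The automatic bankruptcy stay from November 18, 2020 to January 13, 2021 tolled the period for 56 days, extending the deadline to October 5, 2024.
Because the defendant's absence from the jurisdiction ran from March 21, 2022 to May 3, 2023, the deadline is extended by 408 days to November 17, 2025.
None of the other events listed affects the running of the period under the stated rules.
Filing on February 5, 2026 missed the November 17, 2025 deadline — the action is time-barred.

TIME-BARRED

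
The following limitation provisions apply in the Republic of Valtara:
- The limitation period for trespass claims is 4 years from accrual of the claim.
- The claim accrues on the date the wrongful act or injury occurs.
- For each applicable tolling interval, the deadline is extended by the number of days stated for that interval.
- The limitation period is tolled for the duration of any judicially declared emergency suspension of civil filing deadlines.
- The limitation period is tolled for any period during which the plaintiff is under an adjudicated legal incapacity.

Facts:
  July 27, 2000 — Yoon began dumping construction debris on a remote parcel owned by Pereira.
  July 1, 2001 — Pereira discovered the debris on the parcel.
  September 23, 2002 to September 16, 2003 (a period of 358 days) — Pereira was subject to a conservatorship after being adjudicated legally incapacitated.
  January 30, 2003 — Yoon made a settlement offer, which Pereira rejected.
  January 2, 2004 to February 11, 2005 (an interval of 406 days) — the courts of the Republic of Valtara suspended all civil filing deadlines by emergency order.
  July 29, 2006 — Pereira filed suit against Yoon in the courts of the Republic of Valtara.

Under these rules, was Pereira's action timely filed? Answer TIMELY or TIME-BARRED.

Because the rule ties accrual to occurrence, the claim accrued on July 27, 2000, not on the July 1, 2001 discovery date.
Adding the 4 years base period to July 27, 2000 gives a deadline of July 27, 2004, before any tolling.
The period was tolled for 358 days by the plaintiff's legal incapacity (September 23, 2002 to September 16, 2003), pushing the deadline to July 20, 2005.
Because the emergency suspension of filing deadlines ran from January 2, 2004 to February 11, 2005, the deadline is extended by 406 days to August 30, 2006.
None of the other events listed affects the running of the period under the stated rules.
Pereira filed on July 29, 2006, before the August 30, 2006 deadline, so the action is timely.

TIMELY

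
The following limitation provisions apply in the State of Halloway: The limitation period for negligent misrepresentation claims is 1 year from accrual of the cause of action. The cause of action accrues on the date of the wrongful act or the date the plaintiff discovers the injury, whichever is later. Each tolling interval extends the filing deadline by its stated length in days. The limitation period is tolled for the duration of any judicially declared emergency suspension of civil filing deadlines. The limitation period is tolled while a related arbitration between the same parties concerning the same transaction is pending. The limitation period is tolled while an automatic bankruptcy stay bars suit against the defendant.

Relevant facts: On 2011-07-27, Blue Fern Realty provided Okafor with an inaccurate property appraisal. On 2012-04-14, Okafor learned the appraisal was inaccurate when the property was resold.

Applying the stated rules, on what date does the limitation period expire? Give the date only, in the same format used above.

Because discovery on 2012-04-14 post-dates the 2011-07-27 act, accrual under the later-of rule falls on 2012-04-14.
Adding the 1 year base period to 2012-04-14 gives a deadline of 2013-04-14, before any tolling.

2013-04-14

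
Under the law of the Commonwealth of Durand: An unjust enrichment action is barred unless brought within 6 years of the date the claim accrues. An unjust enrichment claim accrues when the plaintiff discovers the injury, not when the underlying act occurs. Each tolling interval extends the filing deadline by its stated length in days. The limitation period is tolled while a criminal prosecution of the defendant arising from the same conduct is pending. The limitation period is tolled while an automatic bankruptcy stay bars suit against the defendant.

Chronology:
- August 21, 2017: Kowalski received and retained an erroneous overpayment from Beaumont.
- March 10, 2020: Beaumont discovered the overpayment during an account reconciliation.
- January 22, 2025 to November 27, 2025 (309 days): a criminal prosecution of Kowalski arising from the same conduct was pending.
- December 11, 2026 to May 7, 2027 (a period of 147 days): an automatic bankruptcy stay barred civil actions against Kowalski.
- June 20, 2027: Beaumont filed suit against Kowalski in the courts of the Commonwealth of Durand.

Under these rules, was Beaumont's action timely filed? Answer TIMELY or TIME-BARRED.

Accrual is tied to discovery, so the period began on March 10, 2020 rather than on August 21, 2017 when the act occurred.
The untolled deadline — 6 years after March 10, 2020 — is March 10, 2026.
The pending criminal prosecution from January 22, 2025 to November 27, 2025 tolled the period for 309 days, extending the deadline to January 13, 2027.
The automatic bankruptcy stay from December 11, 2026 to May 7, 2027 tolled the period for 147 days, extending the deadline to June 9, 2027.
The June 20, 2027 filing falls after the June 9, 2027 deadline; the claim is time-barred.

TIME-BARRED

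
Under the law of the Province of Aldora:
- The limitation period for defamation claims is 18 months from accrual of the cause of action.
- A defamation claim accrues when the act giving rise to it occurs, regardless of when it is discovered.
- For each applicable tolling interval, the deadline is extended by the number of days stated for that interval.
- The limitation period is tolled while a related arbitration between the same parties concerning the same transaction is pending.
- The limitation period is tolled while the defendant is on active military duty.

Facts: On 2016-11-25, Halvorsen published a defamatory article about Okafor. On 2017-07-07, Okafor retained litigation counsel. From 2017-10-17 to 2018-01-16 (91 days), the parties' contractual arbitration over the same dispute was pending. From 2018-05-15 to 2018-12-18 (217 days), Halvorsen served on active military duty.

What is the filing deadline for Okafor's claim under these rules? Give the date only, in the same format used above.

2019-03-29

The cause of action accrued on 2016-11-25, the date of the act.
18 months from 2016-11-25 is 2018-05-25.
The pending related arbitration from 2017-10-17 to 2018-01-16 tolled the period for 91 days, extending the deadline to 2018-08-24.
The period was tolled for 217 days by the defendant's active military service (2018-05-15 to 2018-12-18), pushing the deadline to 2019-03-29.
Nothing else in the chronology tolls or restarts the period.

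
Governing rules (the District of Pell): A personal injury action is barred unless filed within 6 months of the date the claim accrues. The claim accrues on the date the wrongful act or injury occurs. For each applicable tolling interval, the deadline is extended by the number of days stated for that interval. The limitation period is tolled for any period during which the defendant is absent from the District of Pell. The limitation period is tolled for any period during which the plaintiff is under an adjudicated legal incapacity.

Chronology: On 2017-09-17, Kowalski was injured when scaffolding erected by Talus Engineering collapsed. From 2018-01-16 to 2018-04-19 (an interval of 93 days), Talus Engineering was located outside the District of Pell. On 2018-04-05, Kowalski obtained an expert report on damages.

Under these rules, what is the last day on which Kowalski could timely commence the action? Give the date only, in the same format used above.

2018-06-18

The claim accrued on 2017-09-17, the date of the act.
6 months from 2017-09-17 is 2018-03-17.
The period was tolled for 93 days by the defendant's absence from the jurisdiction (2018-01-16 to 2018-04-19), pushing the deadline to 2018-06-18.
None of the other events listed affects the running of the period under the stated rules.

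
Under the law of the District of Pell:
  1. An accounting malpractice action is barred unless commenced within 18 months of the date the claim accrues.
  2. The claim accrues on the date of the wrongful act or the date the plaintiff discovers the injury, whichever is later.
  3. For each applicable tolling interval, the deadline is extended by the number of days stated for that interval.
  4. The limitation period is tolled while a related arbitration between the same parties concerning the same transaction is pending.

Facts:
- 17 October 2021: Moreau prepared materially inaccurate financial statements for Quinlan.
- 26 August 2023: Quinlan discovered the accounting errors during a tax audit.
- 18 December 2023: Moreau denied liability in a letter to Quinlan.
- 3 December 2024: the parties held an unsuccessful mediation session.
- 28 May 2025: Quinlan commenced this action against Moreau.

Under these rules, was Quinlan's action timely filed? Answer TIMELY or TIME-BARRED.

TIME-BARRED

The claim accrued on 26 August 2023 — the later of the 17 October 2021 act and the 26 August 2023 discovery.
18 months from 26 August 2023 is 26 February 2025.
The other events in the timeline have no effect on the limitation period under the stated rules.
The 28 May 2025 filing falls after the 26 February 2025 deadline; the claim is time-barred.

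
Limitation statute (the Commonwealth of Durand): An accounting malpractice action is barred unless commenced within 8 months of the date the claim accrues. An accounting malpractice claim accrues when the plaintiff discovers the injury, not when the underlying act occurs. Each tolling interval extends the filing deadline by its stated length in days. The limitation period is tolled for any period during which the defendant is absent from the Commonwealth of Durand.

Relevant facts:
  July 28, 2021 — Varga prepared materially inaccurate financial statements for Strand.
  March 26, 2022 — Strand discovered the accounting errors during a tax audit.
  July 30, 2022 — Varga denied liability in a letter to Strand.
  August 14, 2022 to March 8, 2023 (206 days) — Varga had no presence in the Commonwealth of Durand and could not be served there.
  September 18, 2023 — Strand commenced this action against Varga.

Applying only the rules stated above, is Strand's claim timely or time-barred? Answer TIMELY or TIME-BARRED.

Under the discovery rule, the claim accrued on March 26, 2022, when Strand discovered the injury — not on the July 28, 2021 date of the underlying act.
The untolled deadline — 8 months after March 26, 2022 — is November 26, 2022.
Because the defendant's absence from the jurisdiction ran from August 14, 2022 to March 8, 2023, the deadline is extended by 206 days to June 20, 2023.
The other events in the timeline have no effect on the limitation period under the stated rules.
Filing on September 18, 2023 missed the June 20, 2023 deadline — the action is time-barred.

TIME-BARRED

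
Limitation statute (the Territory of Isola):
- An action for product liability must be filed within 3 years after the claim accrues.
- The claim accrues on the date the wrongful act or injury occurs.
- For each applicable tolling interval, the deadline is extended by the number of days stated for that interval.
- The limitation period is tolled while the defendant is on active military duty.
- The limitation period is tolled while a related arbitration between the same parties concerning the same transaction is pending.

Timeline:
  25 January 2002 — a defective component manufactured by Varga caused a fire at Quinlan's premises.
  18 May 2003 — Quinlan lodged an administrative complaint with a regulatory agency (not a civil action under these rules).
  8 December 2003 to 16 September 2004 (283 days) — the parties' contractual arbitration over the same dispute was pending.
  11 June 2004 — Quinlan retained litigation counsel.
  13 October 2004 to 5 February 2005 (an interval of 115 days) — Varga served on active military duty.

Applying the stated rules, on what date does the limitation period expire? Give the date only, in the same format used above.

27 February 2006

The limitation period began to run on 25 January 2002.
The untolled deadline — 3 years after 25 January 2002 — is 25 January 2005.
Because the pending related arbitration ran from 8 December 2003 to 16 September 2004, the deadline is extended by 283 days to 4 November 2005.
The period was tolled for 115 days by the defendant's active military service (13 October 2004 to 5 February 2005), pushing the deadline to 27 February 2006.
Nothing else in the chronology tolls or restarts the period.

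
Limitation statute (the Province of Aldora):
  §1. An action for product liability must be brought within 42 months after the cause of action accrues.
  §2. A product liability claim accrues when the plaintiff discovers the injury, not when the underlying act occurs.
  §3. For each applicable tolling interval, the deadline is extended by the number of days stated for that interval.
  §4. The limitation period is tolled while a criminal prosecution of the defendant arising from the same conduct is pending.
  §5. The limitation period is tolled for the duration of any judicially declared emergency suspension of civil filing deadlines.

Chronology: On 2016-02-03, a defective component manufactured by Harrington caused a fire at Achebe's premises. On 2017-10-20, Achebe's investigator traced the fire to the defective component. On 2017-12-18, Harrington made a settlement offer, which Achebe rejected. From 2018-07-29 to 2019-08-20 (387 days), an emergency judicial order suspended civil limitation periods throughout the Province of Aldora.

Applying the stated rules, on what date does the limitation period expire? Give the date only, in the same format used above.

Accrual is tied to discovery, so the period began on 2017-10-20 rather than on 2016-02-03 when the act occurred.
Adding the 42 months base period to 2017-10-20 gives a deadline of 2021-04-20, before any tolling.
The period was tolled for 387 days by the emergency suspension of filing deadlines (2018-07-29 to 2019-08-20), pushing the deadline to 2022-05-12.
Nothing else in the chronology tolls or restarts the period.

2022-05-12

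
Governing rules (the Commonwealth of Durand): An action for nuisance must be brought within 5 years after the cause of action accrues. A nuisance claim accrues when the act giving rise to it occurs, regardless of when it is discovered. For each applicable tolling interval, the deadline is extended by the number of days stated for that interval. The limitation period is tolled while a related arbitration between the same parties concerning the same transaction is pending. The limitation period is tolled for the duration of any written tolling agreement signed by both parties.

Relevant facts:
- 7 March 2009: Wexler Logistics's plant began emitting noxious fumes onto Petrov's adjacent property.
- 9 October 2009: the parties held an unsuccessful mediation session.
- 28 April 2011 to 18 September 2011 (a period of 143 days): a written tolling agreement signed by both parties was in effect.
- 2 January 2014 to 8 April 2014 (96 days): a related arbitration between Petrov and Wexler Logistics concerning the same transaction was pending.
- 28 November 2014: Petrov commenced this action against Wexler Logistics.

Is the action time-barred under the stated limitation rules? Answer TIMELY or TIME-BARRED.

TIME-BARRED

The limitation period began to run on 7 March 2009.
Adding the 5 years base period to 7 March 2009 gives a deadline of 7 March 2014, before any tolling.
The written tolling agreement from 28 April 2011 to 18 September 2011 tolled the period for 143 days, extending the deadline to 28 July 2014.
The period was tolled for 96 days by the pending related arbitration (2 January 2014 to 8 April 2014), pushing the deadline to 1 November 2014.
None of the other events listed affects the running of the period under the stated rules.
Petrov filed on 28 November 2014, after the 1 November 2014 deadline, so the action is time-barred.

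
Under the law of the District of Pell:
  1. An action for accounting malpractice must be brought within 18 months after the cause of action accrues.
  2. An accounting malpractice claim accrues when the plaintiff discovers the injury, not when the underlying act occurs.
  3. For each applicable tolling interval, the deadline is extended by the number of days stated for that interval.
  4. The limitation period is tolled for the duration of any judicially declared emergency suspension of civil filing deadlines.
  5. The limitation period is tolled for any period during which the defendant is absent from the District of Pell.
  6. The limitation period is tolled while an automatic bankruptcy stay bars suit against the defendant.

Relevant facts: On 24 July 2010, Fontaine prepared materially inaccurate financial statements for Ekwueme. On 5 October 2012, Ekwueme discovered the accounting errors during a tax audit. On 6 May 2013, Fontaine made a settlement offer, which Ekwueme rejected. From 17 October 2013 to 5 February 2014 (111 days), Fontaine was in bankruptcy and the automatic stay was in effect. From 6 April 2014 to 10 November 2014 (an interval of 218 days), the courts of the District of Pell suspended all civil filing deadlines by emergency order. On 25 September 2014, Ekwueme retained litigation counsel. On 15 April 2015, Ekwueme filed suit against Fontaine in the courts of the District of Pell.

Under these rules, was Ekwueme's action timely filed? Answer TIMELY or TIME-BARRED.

TIME-BARRED

Accrual is tied to discovery, so the period began on 5 October 2012 rather than on 24 July 2010 when the act occurred.
Adding the 18 months base period to 5 October 2012 gives a deadline of 5 April 2014, before any tolling.
Because the automatic bankruptcy stay ran from 17 October 2013 to 5 February 2014, the deadline is extended by 111 days to 25 July 2014.
Because the emergency suspension of filing deadlines ran from 6 April 2014 to 10 November 2014, the deadline is extended by 218 days to 28 February 2015.
Nothing else in the chronology tolls or restarts the period.
Filing on 15 April 2015 missed the 28 February 2015 deadline — the action is time-barred.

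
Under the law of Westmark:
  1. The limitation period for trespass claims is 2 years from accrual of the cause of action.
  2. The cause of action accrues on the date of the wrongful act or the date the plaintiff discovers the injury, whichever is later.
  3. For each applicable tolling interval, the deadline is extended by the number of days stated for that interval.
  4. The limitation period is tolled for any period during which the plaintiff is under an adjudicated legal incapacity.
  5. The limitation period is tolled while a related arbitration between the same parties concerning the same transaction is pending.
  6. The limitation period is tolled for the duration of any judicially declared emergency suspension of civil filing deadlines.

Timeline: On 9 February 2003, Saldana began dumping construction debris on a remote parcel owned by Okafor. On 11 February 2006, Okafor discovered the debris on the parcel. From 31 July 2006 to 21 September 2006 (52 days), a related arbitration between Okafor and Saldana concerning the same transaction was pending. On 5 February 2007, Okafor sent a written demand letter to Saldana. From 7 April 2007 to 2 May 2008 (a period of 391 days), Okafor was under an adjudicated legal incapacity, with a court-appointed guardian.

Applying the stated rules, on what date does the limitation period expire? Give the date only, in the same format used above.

29 April 2009

Because discovery on 11 February 2006 post-dates the 9 February 2003 act, accrual under the later-of rule falls on 11 February 2006.
2 years from 11 February 2006 is 11 February 2008.
Because the pending related arbitration ran from 31 July 2006 to 21 September 2006, the deadline is extended by 52 days to 3 April 2008.
The period was tolled for 391 days by the plaintiff's legal incapacity (7 April 2007 to 2 May 2008), pushing the deadline to 29 April 2009.
None of the other events listed affects the running of the period under the stated rules.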